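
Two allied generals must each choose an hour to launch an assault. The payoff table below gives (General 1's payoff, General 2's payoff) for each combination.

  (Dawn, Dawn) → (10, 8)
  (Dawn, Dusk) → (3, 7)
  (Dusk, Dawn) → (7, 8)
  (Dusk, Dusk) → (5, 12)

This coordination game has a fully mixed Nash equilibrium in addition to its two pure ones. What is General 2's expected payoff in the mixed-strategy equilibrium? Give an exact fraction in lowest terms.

General 1 mixes with probability p on Dawn, chosen so General 2 is indifferent: 8p + 8(1−p) = 7p + 12(1−p) gives p = 4/5.
General 2's expected payoff is 8·4/5 + 8·1/5 = 8.

8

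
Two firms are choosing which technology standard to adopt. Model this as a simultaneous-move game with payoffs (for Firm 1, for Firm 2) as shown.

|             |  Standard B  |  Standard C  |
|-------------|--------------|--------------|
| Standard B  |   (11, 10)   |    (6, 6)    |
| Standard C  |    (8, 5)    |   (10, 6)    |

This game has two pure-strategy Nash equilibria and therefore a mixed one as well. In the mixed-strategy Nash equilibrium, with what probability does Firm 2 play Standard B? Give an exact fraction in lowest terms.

Firm 2's mix q on Standard B must make Firm 1 indifferent between Standard B and Standard C.
Firm 1's payoff from Standard B: 11q + 6(1−q). From Standard C: 8q + 10(1−q).
Set equal: 3q = 4(1−q) → q = 4/7.

4/7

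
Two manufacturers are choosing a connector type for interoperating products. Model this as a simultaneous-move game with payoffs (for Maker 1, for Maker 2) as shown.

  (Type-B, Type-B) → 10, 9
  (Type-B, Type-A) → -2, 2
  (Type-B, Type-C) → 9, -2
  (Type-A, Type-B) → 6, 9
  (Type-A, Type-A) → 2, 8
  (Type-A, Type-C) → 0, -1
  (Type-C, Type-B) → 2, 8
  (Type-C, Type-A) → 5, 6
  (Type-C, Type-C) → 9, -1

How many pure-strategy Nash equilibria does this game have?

1

Both Type-B: Maker 1 gets 10 (best alternative 6); Maker 2 gets 9 (best alternative 2). Neither deviates — NE.
Both Type-C is not a NE: Maker 2 would switch to Type-B (8 > -1).
No other cell survives both best-response checks, so there is 1 pure NE.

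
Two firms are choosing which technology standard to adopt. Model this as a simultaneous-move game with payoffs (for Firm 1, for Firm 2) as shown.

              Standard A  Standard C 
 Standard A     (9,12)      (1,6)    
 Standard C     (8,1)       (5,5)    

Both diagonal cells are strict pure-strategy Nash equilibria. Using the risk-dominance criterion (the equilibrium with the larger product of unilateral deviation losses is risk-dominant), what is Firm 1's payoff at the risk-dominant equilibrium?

At both Standard A: Firm 1 loses 9 − 8 = 1 by deviating; Firm 2 loses 12 − 6 = 6. Product = 1·6 = 6.
At both Standard C: Firm 1 loses 5 − 1 = 4 by deviating; Firm 2 loses 5 − 1 = 4. Product = 4·4 = 16.
16 > 6, so both Standard C is risk-dominant. Firm 1's payoff there is 5.

5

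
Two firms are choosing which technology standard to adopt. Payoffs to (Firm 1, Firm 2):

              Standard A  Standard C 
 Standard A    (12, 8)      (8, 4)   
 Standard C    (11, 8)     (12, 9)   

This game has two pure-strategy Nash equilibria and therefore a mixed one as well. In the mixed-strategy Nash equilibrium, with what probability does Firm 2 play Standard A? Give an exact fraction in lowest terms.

Firm 2's mix q on Standard A must make Firm 1 indifferent between Standard A and Standard C.
Firm 1's payoff from Standard A: 12q + 8(1−q). From Standard C: 11q + 12(1−q).
Set equal: 1q = 4(1−q) → q = 4/5.

4/5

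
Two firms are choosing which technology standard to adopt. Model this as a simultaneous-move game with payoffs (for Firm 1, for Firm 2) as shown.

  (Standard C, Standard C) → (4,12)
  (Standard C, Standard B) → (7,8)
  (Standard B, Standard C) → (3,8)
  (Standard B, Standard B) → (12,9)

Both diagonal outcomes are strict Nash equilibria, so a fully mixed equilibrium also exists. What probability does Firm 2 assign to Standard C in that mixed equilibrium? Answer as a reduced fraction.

Firm 2's mix q on Standard C must make Firm 1 indifferent between Standard C and Standard B.
Firm 1's payoff from Standard C: 4q + 7(1−q). From Standard B: 3q + 12(1−q).
Set equal: 1q = 5(1−q) → q = 5/6.

5/6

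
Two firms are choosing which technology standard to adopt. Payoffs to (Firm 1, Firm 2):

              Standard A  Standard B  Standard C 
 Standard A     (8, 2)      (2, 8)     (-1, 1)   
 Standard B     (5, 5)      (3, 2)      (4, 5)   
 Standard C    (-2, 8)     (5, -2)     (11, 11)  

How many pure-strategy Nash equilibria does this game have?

1

Both Standard C: Firm 1 gets 11 (best alternative 4); Firm 2 gets 11 (best alternative 8). Neither deviates — NE.
Both Standard B is not a NE: Firm 1 would switch to Standard C (5 > 3).
No other cell survives both best-response checks, so there is 1 pure NE.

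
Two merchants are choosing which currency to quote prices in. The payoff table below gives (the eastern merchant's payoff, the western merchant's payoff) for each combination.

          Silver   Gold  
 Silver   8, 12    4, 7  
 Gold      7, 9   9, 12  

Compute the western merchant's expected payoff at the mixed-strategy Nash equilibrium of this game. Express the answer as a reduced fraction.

The eastern merchant mixes with probability p on Silver, chosen so the western merchant is indifferent: 12p + 9(1−p) = 7p + 12(1−p) gives p = 3/8.
The western merchant's expected payoff is 12·3/8 + 9·5/8 = 81/8.

81/8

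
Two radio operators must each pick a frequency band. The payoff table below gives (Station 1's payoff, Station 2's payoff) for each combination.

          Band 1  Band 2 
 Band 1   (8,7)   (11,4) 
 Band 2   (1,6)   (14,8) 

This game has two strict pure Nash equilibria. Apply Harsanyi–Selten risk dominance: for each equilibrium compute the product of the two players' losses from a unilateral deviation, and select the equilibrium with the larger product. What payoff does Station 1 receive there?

8

At both Band 1: Station 1 loses 8 − 1 = 7 by deviating; Station 2 loses 7 − 4 = 3. Product = 7·3 = 21.
At both Band 2: Station 1 loses 14 − 11 = 3 by deviating; Station 2 loses 8 − 6 = 2. Product = 3·2 = 6.
21 > 6, so both Band 1 is risk-dominant. Station 1's payoff there is 8.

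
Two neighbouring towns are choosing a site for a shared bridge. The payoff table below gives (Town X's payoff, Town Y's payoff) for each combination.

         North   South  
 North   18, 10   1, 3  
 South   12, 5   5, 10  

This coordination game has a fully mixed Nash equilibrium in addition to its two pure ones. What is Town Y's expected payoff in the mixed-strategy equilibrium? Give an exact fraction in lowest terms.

85/12

Town X mixes with probability p on North, chosen so Town Y is indifferent: 10p + 5(1−p) = 3p + 10(1−p) gives p = 5/12.
Town Y's expected payoff is 10·5/12 + 5·7/12 = 85/12.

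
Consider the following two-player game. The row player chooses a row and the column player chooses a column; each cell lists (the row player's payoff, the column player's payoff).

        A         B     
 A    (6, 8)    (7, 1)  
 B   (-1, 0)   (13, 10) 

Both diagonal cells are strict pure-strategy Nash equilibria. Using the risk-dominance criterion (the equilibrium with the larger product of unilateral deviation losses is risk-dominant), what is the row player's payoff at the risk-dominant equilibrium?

13

At both A: the row player loses 6 − (-1) = 7 by deviating; the column player loses 8 − 1 = 7. Product = 7·7 = 49.
At both B: the row player loses 13 − 7 = 6 by deviating; the column player loses 10 − 0 = 10. Product = 6·10 = 60.
60 > 49, so both B is risk-dominant. The row player's payoff there is 13.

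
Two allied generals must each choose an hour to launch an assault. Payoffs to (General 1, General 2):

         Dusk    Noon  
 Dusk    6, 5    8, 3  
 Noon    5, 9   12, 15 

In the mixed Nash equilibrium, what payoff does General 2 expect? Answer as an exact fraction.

General 1 mixes with probability p on Dusk, chosen so General 2 is indifferent: 5p + 9(1−p) = 3p + 15(1−p) gives p = 3/4.
General 2's expected payoff is 5·3/4 + 9·1/4 = 6.

6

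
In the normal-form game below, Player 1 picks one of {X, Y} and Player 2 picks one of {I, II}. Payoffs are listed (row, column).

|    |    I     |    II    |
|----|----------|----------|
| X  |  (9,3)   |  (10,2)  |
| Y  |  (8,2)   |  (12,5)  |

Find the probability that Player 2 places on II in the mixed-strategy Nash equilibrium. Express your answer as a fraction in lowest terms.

1/3

Player 2's mix q on I must make Player 1 indifferent between X and Y.
Player 1's payoff from X: 9q + 10(1−q). From Y: 8q + 12(1−q).
Set equal: 1q = 2(1−q) → q = 2/3.
Probability on II is 1 − 2/3 = 1/3.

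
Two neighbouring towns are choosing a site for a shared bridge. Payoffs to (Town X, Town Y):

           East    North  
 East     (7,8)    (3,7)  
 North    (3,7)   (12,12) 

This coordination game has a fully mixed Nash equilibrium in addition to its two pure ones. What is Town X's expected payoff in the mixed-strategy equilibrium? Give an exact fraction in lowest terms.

Town Y mixes with probability q on East, chosen so Town X is indifferent: 7q + 3(1−q) = 3q + 12(1−q) gives q = 9/13.
Town X's expected payoff (from either row, since indifferent) is 7·9/13 + 3·4/13 = 75/13.

75/13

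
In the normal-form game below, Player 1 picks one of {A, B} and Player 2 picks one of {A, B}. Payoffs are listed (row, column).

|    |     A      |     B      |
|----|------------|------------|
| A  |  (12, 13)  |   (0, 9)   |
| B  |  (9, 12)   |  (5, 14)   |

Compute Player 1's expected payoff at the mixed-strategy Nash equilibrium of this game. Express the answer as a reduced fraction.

Player 2 mixes with probability q on A, chosen so Player 1 is indifferent: 12q + 0(1−q) = 9q + 5(1−q) gives q = 5/8.
Player 1's expected payoff (from either row, since indifferent) is 12·5/8 + 0·3/8 = 15/2.

15/2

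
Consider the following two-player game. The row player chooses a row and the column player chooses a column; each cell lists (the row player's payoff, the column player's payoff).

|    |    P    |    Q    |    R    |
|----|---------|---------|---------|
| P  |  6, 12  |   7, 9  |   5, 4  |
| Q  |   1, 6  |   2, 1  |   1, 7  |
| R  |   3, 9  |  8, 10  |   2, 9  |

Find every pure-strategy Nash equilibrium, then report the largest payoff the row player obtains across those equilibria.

Both P is a pure NE (the row player: 6 ≥ 3; the column player: 12 ≥ 9). The row player gets 6.
(R, Q) is a pure NE (the row player: 8 ≥ 7; the column player: 10 ≥ 9). The row player gets 8.
Every other cell has a profitable deviation for at least one player. Highest of {6, 8} is 8.

8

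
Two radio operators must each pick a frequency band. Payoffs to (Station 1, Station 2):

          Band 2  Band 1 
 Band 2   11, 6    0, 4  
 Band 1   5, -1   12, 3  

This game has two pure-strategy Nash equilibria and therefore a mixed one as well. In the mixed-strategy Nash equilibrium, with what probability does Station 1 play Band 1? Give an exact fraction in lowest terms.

1/3

Station 1's mix p on Band 2 must make Station 2 indifferent between Band 2 and Band 1.
Station 2's payoff from Band 2: 6p + (-1)(1−p). From Band 1: 4p + 3(1−p).
Set equal: 2p = 4(1−p) → p = 4/6 = 2/3.
Probability on Band 1 is 1 − 2/3 = 1/3.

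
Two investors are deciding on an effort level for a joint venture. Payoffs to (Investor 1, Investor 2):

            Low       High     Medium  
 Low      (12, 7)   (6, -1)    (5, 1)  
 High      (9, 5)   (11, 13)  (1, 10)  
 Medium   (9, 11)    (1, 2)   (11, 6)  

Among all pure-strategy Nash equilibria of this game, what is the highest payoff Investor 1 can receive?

12

Both Low is a pure NE (Investor 1: 12 ≥ 9; Investor 2: 7 ≥ 1). Investor 1 gets 12.
Both High is a pure NE (Investor 1: 11 ≥ 6; Investor 2: 13 ≥ 10). Investor 1 gets 11.
Every other cell has a profitable deviation for at least one player. Highest of {12, 11} is 12.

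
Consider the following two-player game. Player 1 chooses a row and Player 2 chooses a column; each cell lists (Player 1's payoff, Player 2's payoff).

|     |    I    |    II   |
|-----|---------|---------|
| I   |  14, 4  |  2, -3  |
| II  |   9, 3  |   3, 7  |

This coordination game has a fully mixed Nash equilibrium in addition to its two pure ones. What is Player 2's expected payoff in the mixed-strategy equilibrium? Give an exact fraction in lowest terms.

Player 1 mixes with probability p on I, chosen so Player 2 is indifferent: 4p + 3(1−p) = (-3)p + 7(1−p) gives p = 4/11.
Player 2's expected payoff is 4·4/11 + 3·7/11 = 37/11.

37/11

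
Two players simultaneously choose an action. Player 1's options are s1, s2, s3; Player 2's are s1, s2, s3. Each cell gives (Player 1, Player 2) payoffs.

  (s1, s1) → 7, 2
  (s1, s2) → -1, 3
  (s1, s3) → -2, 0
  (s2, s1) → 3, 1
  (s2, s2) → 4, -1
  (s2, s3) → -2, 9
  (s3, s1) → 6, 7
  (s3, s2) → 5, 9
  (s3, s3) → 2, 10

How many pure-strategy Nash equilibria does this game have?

Both s3: Player 1 gets 2 (best alternative -2); Player 2 gets 10 (best alternative 9). Neither deviates — NE.
Both s1 is not a NE: Player 2 would switch to s2 (3 > 2).
No other cell survives both best-response checks, so there is 1 pure NE.

1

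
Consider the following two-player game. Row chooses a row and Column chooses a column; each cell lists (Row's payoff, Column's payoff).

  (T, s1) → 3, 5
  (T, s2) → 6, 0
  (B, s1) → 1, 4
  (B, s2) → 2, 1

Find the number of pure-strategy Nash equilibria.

1

(T, s1): Row gets 3 (best alternative 1); Column gets 5 (best alternative 0). Neither deviates — NE.
(B, s2) is not a NE: Row would switch to T (6 > 2).
No other cell survives both best-response checks, so there is 1 pure NE.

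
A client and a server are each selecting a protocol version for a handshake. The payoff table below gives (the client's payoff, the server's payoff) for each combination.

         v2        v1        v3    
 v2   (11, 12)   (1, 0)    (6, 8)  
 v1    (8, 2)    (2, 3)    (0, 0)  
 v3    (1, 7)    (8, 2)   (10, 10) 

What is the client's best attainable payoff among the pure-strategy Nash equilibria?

Both v2 is a pure NE (the client: 11 ≥ 8; the server: 12 ≥ 8). The client gets 11.
Both v3 is a pure NE (the client: 10 ≥ 6; the server: 10 ≥ 7). The client gets 10.
Every other cell has a profitable deviation for at least one player. Highest of {11, 10} is 11.

11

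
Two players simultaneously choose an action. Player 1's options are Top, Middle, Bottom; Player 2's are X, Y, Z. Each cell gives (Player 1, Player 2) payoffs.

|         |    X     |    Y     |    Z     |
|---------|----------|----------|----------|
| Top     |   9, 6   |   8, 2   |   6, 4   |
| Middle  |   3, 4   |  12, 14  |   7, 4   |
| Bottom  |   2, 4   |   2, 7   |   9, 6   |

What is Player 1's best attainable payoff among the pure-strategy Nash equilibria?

(Top, X) is a pure NE (Player 1: 9 ≥ 3; Player 2: 6 ≥ 4). Player 1 gets 9.
(Middle, Y) is a pure NE (Player 1: 12 ≥ 8; Player 2: 14 ≥ 4). Player 1 gets 12.
Every other cell has a profitable deviation for at least one player. Highest of {9, 12} is 12.

12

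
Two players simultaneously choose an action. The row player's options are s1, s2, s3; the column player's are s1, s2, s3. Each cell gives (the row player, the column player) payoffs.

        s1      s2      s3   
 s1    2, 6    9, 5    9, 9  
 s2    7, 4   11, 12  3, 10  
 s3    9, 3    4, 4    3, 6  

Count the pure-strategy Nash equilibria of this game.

2

(s1, s3): the row player gets 9 (best alternative 3); the column player gets 9 (best alternative 6). Neither deviates — NE.
Both s2: the row player gets 11 (best alternative 9); the column player gets 12 (best alternative 10). Neither deviates — NE.
Both s1 is not a NE: the row player would switch to s3 (9 > 2).
No other cell survives both best-response checks, so there are 2 pure NE.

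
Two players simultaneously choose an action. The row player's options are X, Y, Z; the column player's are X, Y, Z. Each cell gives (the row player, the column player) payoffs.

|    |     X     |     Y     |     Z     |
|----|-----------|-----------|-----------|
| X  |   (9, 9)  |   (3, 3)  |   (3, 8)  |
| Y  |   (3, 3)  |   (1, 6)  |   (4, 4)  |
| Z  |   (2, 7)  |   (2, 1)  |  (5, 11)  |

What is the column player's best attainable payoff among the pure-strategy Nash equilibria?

11

Both X is a pure NE (the row player: 9 ≥ 3; the column player: 9 ≥ 8). The column player gets 9.
Both Z is a pure NE (the row player: 5 ≥ 4; the column player: 11 ≥ 7). The column player gets 11.
Every other cell has a profitable deviation for at least one player. Highest of {9, 11} is 11.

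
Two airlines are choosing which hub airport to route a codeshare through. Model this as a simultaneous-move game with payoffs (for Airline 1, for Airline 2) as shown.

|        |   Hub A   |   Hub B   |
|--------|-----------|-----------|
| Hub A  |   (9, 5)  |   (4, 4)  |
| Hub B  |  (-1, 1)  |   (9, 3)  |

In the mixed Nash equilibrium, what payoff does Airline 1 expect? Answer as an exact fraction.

Airline 2 mixes with probability q on Hub A, chosen so Airline 1 is indifferent: 9q + 4(1−q) = (-1)q + 9(1−q) gives q = 1/3.
Airline 1's expected payoff (from either row, since indifferent) is 9·1/3 + 4·2/3 = 17/3.

17/3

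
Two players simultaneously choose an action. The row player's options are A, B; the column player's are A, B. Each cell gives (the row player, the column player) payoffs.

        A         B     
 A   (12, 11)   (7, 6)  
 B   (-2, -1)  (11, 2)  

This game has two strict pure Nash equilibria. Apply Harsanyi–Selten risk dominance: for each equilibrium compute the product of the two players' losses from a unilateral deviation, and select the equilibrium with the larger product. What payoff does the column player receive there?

At both A: the row player loses 12 − (-2) = 14 by deviating; the column player loses 11 − 6 = 5. Product = 14·5 = 70.
At both B: the row player loses 11 − 7 = 4 by deviating; the column player loses 2 − (-1) = 3. Product = 4·3 = 12.
70 > 12, so both A is risk-dominant. The column player's payoff there is 11.

11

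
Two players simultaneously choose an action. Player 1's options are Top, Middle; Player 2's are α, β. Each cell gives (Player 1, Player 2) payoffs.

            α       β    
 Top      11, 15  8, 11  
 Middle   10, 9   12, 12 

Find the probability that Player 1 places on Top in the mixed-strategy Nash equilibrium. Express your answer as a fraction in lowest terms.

Player 1's mix p on Top must make Player 2 indifferent between α and β.
Player 2's payoff from α: 15p + 9(1−p). From β: 11p + 12(1−p).
Set equal: 4p = 3(1−p) → p = 3/7.

3/7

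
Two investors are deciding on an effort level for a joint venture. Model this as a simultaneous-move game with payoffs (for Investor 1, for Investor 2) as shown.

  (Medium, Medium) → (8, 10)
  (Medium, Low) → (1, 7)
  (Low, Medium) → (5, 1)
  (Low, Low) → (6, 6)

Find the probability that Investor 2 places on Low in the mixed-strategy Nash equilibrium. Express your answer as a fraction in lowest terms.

3/8

Investor 2's mix q on Medium must make Investor 1 indifferent between Medium and Low.
Investor 1's payoff from Medium: 8q + 1(1−q). From Low: 5q + 6(1−q).
Set equal: 3q = 5(1−q) → q = 5/8.
Probability on Low is 1 − 5/8 = 3/8.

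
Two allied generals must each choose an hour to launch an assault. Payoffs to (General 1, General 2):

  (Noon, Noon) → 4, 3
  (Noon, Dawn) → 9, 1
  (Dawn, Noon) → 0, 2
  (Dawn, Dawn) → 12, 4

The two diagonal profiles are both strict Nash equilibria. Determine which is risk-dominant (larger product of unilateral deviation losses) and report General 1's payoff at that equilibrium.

4

At both Noon: General 1 loses 4 − 0 = 4 by deviating; General 2 loses 3 − 1 = 2. Product = 4·2 = 8.
At both Dawn: General 1 loses 12 − 9 = 3 by deviating; General 2 loses 4 − 2 = 2. Product = 3·2 = 6.
8 > 6, so both Noon is risk-dominant. General 1's payoff there is 4.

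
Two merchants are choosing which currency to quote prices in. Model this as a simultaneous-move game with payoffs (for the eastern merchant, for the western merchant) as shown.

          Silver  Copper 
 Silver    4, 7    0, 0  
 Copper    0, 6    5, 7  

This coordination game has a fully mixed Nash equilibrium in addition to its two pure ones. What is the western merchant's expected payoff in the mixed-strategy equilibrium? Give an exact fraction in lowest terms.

49/8

The eastern merchant mixes with probability p on Silver, chosen so the western merchant is indifferent: 7p + 6(1−p) = 0p + 7(1−p) gives p = 1/8.
The western merchant's expected payoff is 7·1/8 + 6·7/8 = 49/8.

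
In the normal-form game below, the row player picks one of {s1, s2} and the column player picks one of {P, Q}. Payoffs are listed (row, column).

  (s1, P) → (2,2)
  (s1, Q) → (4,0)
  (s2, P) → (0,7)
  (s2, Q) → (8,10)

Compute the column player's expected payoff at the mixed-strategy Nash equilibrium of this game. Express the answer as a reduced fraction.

4

The row player mixes with probability p on s1, chosen so the column player is indifferent: 2p + 7(1−p) = 0p + 10(1−p) gives p = 3/5.
The column player's expected payoff is 2·3/5 + 7·2/5 = 4.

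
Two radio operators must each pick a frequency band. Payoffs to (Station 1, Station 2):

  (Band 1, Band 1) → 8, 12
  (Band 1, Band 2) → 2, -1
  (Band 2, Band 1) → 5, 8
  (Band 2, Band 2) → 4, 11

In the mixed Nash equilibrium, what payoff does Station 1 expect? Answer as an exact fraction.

Station 2 mixes with probability q on Band 1, chosen so Station 1 is indifferent: 8q + 2(1−q) = 5q + 4(1−q) gives q = 2/5.
Station 1's expected payoff (from either row, since indifferent) is 8·2/5 + 2·3/5 = 22/5.

22/5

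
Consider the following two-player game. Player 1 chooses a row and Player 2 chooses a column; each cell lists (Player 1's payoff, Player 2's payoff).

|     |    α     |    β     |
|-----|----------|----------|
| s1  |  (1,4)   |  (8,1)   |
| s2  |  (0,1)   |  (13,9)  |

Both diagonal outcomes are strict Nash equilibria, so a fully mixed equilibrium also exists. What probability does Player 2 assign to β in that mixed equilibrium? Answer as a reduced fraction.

Player 2's mix q on α must make Player 1 indifferent between s1 and s2.
Player 1's payoff from s1: 1q + 8(1−q). From s2: 0q + 13(1−q).
Set equal: 1q = 5(1−q) → q = 5/6.
Probability on β is 1 − 5/6 = 1/6.

1/6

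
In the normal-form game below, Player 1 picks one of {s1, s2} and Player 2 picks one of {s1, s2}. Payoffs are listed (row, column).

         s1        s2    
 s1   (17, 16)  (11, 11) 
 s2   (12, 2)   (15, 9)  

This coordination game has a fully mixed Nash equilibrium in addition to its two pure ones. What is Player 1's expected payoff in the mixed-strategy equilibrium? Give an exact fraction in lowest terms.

Player 2 mixes with probability q on s1, chosen so Player 1 is indifferent: 17q + 11(1−q) = 12q + 15(1−q) gives q = 4/9.
Player 1's expected payoff (from either row, since indifferent) is 17·4/9 + 11·5/9 = 41/3.

41/3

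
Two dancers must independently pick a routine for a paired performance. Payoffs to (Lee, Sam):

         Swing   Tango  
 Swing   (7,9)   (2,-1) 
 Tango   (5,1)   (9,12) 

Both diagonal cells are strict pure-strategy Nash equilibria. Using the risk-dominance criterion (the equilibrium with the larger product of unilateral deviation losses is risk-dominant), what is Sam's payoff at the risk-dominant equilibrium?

12

At both Swing: Lee loses 7 − 5 = 2 by deviating; Sam loses 9 − (-1) = 10. Product = 2·10 = 20.
At both Tango: Lee loses 9 − 2 = 7 by deviating; Sam loses 12 − 1 = 11. Product = 7·11 = 77.
77 > 20, so both Tango is risk-dominant. Sam's payoff there is 12.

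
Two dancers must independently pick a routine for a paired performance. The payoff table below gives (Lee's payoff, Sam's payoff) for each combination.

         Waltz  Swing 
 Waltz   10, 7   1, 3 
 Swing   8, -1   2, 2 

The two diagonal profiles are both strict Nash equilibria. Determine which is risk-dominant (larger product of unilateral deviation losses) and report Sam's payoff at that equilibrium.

At both Waltz: Lee loses 10 − 8 = 2 by deviating; Sam loses 7 − 3 = 4. Product = 2·4 = 8.
At both Swing: Lee loses 2 − 1 = 1 by deviating; Sam loses 2 − (-1) = 3. Product = 1·3 = 3.
8 > 3, so both Waltz is risk-dominant. Sam's payoff there is 7.

7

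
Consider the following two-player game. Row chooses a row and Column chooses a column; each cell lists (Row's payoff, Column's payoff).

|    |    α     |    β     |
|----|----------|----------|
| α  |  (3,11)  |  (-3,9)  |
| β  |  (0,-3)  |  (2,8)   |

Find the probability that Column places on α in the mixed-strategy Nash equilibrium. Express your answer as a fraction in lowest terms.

Column's mix q on α must make Row indifferent between α and β.
Row's payoff from α: 3q + (-3)(1−q). From β: 0q + 2(1−q).
Set equal: 3q = 5(1−q) → q = 5/8.

5/8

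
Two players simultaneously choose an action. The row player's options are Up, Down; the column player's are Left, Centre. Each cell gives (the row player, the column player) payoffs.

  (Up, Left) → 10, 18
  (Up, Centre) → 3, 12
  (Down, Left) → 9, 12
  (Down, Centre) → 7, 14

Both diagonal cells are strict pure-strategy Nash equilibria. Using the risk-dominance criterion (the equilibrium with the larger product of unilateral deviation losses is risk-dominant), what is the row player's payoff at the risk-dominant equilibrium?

7

At (Up, Left): the row player loses 10 − 9 = 1 by deviating; the column player loses 18 − 12 = 6. Product = 1·6 = 6.
At (Down, Centre): the row player loses 7 − 3 = 4 by deviating; the column player loses 14 − 12 = 2. Product = 4·2 = 8.
8 > 6, so (Down, Centre) is risk-dominant. The row player's payoff there is 7.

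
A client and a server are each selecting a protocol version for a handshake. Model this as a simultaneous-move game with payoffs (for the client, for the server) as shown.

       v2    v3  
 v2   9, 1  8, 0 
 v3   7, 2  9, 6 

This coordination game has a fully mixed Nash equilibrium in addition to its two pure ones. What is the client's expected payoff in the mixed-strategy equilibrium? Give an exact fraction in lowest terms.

25/3

The server mixes with probability q on v2, chosen so the client is indifferent: 9q + 8(1−q) = 7q + 9(1−q) gives q = 1/3.
The client's expected payoff (from either row, since indifferent) is 9·1/3 + 8·2/3 = 25/3.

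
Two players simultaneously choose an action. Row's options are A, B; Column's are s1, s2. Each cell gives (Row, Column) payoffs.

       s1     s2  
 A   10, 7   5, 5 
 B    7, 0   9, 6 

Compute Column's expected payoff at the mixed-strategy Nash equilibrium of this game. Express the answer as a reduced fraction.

Row mixes with probability p on A, chosen so Column is indifferent: 7p + 0(1−p) = 5p + 6(1−p) gives p = 3/4.
Column's expected payoff is 7·3/4 + 0·1/4 = 21/4.

21/4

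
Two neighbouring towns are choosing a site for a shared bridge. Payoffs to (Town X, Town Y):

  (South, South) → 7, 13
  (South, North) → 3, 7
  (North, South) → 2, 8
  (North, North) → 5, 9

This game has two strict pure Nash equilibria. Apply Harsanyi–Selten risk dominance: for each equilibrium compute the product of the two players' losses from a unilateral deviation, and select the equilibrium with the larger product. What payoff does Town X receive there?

7

At both South: Town X loses 7 − 2 = 5 by deviating; Town Y loses 13 − 7 = 6. Product = 5·6 = 30.
At both North: Town X loses 5 − 3 = 2 by deviating; Town Y loses 9 − 8 = 1. Product = 2·1 = 2.
30 > 2, so both South is risk-dominant. Town X's payoff there is 7.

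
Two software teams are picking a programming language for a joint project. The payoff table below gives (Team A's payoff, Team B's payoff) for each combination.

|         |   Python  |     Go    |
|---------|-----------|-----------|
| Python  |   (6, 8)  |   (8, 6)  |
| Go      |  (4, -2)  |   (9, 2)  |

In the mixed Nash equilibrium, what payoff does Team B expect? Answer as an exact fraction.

14/3

Team A mixes with probability p on Python, chosen so Team B is indifferent: 8p + (-2)(1−p) = 6p + 2(1−p) gives p = 2/3.
Team B's expected payoff is 8·2/3 + (-2)·1/3 = 14/3.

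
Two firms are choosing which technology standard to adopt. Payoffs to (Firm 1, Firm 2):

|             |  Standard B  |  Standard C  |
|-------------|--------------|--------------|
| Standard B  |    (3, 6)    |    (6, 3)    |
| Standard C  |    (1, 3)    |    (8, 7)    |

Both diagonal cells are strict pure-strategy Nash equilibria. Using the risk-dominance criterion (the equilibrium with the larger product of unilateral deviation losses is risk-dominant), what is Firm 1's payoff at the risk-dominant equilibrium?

At both Standard B: Firm 1 loses 3 − 1 = 2 by deviating; Firm 2 loses 6 − 3 = 3. Product = 2·3 = 6.
At both Standard C: Firm 1 loses 8 − 6 = 2 by deviating; Firm 2 loses 7 − 3 = 4. Product = 2·4 = 8.
8 > 6, so both Standard C is risk-dominant. Firm 1's payoff there is 8.

8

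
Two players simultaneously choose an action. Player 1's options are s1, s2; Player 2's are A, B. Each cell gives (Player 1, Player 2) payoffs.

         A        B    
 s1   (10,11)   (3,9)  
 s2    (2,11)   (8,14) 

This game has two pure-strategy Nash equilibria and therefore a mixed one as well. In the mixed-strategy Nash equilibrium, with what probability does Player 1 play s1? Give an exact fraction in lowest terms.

Player 1's mix p on s1 must make Player 2 indifferent between A and B.
Player 2's payoff from A: 11p + 11(1−p). From B: 9p + 14(1−p).
Set equal: 2p = 3(1−p) → p = 3/5.

3/5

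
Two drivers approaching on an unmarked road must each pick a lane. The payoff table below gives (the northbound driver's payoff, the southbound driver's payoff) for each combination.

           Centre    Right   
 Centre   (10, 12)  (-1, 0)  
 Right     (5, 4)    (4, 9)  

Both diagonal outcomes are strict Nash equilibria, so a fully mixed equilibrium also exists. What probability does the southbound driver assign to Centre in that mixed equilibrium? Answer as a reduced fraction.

The southbound driver's mix q on Centre must make the northbound driver indifferent between Centre and Right.
The northbound driver's payoff from Centre: 10q + (-1)(1−q). From Right: 5q + 4(1−q).
Set equal: 5q = 5(1−q) → q = 5/10 = 1/2.

1/2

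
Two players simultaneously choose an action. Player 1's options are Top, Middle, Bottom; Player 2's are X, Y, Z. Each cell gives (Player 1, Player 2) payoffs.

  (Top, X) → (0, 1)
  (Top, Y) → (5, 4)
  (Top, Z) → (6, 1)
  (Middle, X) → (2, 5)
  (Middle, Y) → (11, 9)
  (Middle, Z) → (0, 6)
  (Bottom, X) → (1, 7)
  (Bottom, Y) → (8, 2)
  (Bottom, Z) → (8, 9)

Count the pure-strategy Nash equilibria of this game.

(Middle, Y): Player 1 gets 11 (best alternative 8); Player 2 gets 9 (best alternative 6). Neither deviates — NE.
(Bottom, Z): Player 1 gets 8 (best alternative 6); Player 2 gets 9 (best alternative 7). Neither deviates — NE.
(Top, X) is not a NE: Player 1 would switch to Middle (2 > 0).
No other cell survives both best-response checks, so there are 2 pure NE.

2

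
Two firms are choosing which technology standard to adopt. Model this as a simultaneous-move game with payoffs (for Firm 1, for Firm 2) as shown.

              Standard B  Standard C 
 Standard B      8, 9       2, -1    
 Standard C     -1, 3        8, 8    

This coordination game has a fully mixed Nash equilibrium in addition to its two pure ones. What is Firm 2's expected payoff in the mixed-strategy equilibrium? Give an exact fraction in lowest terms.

Firm 1 mixes with probability p on Standard B, chosen so Firm 2 is indifferent: 9p + 3(1−p) = (-1)p + 8(1−p) gives p = 1/3.
Firm 2's expected payoff is 9·1/3 + 3·2/3 = 5.

5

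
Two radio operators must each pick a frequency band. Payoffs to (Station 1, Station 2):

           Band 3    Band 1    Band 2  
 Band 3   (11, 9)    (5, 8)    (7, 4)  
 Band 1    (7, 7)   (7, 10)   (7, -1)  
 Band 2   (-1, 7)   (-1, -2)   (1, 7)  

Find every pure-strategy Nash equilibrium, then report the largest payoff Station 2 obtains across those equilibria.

10

Both Band 3 is a pure NE (Station 1: 11 ≥ 7; Station 2: 9 ≥ 8). Station 2 gets 9.
Both Band 1 is a pure NE (Station 1: 7 ≥ 5; Station 2: 10 ≥ 7). Station 2 gets 10.
Every other cell has a profitable deviation for at least one player. Highest of {9, 10} is 10.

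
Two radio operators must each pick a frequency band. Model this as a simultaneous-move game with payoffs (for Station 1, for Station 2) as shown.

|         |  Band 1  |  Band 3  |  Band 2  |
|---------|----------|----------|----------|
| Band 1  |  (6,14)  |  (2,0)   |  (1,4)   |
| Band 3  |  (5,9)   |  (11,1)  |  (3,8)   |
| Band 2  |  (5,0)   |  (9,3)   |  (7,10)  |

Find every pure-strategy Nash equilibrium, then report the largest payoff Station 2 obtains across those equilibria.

14

Both Band 1 is a pure NE (Station 1: 6 ≥ 5; Station 2: 14 ≥ 4). Station 2 gets 14.
Both Band 2 is a pure NE (Station 1: 7 ≥ 3; Station 2: 10 ≥ 3). Station 2 gets 10.
Every other cell has a profitable deviation for at least one player. Highest of {14, 10} is 14.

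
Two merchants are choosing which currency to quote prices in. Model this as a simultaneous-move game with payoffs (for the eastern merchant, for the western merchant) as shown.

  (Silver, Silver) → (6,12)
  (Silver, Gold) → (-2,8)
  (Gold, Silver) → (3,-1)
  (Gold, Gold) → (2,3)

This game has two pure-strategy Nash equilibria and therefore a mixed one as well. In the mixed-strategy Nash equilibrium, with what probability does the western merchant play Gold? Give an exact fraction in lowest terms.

The western merchant's mix q on Silver must make the eastern merchant indifferent between Silver and Gold.
The eastern merchant's payoff from Silver: 6q + (-2)(1−q). From Gold: 3q + 2(1−q).
Set equal: 3q = 4(1−q) → q = 4/7.
Probability on Gold is 1 − 4/7 = 3/7.

3/7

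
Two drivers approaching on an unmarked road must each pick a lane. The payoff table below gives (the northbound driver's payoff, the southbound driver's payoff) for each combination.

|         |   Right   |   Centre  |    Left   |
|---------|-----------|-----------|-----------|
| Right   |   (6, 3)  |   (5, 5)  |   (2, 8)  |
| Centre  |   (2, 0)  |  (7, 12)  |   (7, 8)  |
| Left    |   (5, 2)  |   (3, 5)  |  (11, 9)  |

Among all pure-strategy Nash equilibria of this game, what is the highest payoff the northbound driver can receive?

Both Centre is a pure NE (the northbound driver: 7 ≥ 5; the southbound driver: 12 ≥ 8). The northbound driver gets 7.
Both Left is a pure NE (the northbound driver: 11 ≥ 7; the southbound driver: 9 ≥ 5). The northbound driver gets 11.
Every other cell has a profitable deviation for at least one player. Highest of {7, 11} is 11.

11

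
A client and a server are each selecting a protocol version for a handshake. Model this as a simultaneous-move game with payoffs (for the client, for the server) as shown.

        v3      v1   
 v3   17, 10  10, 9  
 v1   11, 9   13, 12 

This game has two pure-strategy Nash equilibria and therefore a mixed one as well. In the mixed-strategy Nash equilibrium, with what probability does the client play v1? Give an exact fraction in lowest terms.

1/4

The client's mix p on v3 must make the server indifferent between v3 and v1.
The server's payoff from v3: 10p + 9(1−p). From v1: 9p + 12(1−p).
Set equal: 1p = 3(1−p) → p = 3/4.
Probability on v1 is 1 − 3/4 = 1/4.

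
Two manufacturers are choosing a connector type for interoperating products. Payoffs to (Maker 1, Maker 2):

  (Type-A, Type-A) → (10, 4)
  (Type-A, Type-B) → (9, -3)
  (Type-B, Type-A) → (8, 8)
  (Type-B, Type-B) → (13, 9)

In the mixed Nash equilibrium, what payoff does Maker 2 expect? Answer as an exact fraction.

Maker 1 mixes with probability p on Type-A, chosen so Maker 2 is indifferent: 4p + 8(1−p) = (-3)p + 9(1−p) gives p = 1/8.
Maker 2's expected payoff is 4·1/8 + 8·7/8 = 15/2.

15/2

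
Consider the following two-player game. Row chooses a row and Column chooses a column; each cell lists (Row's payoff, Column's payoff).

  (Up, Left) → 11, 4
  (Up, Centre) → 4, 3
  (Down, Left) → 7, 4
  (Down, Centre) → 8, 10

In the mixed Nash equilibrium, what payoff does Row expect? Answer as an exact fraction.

Column mixes with probability q on Left, chosen so Row is indifferent: 11q + 4(1−q) = 7q + 8(1−q) gives q = 1/2.
Row's expected payoff (from either row, since indifferent) is 11·1/2 + 4·1/2 = 15/2.

15/2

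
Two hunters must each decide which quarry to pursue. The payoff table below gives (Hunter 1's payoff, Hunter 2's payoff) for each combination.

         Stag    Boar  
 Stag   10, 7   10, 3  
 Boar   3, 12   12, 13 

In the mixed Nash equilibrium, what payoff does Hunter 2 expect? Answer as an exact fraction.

11

Hunter 1 mixes with probability p on Stag, chosen so Hunter 2 is indifferent: 7p + 12(1−p) = 3p + 13(1−p) gives p = 1/5.
Hunter 2's expected payoff is 7·1/5 + 12·4/5 = 11.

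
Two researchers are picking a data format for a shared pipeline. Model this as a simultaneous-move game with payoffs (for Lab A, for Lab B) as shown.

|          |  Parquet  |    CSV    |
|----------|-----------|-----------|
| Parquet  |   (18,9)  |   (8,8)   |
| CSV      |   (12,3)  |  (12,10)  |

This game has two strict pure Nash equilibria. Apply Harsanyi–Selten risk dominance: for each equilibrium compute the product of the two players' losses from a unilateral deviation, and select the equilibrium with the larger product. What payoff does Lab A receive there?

At both Parquet: Lab A loses 18 − 12 = 6 by deviating; Lab B loses 9 − 8 = 1. Product = 6·1 = 6.
At both CSV: Lab A loses 12 − 8 = 4 by deviating; Lab B loses 10 − 3 = 7. Product = 4·7 = 28.
28 > 6, so both CSV is risk-dominant. Lab A's payoff there is 12.

12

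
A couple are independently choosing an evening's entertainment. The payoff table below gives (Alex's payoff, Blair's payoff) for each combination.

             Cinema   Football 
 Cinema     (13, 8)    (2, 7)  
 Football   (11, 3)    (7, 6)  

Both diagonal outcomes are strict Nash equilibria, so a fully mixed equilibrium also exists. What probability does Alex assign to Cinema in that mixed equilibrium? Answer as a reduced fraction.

3/4

Alex's mix p on Cinema must make Blair indifferent between Cinema and Football.
Blair's payoff from Cinema: 8p + 3(1−p). From Football: 7p + 6(1−p).
Set equal: 1p = 3(1−p) → p = 3/4.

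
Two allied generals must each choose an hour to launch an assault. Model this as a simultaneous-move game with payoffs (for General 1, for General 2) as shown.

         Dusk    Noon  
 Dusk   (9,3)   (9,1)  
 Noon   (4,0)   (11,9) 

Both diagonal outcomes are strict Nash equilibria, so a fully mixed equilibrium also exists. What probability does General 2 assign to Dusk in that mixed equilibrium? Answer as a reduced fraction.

2/7

General 2's mix q on Dusk must make General 1 indifferent between Dusk and Noon.
General 1's payoff from Dusk: 9q + 9(1−q). From Noon: 4q + 11(1−q).
Set equal: 5q = 2(1−q) → q = 2/7.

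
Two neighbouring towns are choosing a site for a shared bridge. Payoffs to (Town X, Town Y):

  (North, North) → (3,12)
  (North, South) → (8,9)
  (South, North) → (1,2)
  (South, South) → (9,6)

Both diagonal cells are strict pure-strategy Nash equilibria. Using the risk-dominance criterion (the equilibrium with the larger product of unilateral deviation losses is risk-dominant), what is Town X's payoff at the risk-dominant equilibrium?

3

At both North: Town X loses 3 − 1 = 2 by deviating; Town Y loses 12 − 9 = 3. Product = 2·3 = 6.
At both South: Town X loses 9 − 8 = 1 by deviating; Town Y loses 6 − 2 = 4. Product = 1·4 = 4.
6 > 4, so both North is risk-dominant. Town X's payoff there is 3.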